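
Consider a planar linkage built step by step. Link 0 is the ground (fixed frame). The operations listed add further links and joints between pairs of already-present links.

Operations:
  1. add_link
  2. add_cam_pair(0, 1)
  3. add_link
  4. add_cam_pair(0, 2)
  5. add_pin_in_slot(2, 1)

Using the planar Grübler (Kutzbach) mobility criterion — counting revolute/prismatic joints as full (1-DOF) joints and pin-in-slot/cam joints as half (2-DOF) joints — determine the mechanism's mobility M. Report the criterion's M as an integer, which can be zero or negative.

M = 3

ground; <1,0,0>
#1 <2,0,0>
C:0↔1 J2 <2,0,1>
#2 <3,0,1>
C:0↔2 J2 <3,0,2>
PS:2↔1 J2 <3,0,3>
3×2 − 2×0 − 1×3 = 3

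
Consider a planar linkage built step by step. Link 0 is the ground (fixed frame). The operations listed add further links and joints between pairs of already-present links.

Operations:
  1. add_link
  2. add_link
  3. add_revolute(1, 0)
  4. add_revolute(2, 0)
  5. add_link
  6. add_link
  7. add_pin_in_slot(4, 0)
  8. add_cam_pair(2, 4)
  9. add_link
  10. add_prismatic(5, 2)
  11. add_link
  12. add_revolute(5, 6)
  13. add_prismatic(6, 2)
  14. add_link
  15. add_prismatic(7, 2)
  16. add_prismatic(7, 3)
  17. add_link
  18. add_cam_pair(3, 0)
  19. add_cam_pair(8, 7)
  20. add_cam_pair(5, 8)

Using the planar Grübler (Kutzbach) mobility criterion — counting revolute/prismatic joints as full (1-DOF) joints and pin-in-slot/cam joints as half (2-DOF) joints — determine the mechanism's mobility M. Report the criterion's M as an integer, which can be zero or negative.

link 0 = ground. State L|J1|J2 = 1|0|0
+link1  2|0|0
+link2  3|0|0
R(1,0) f=1→J1  3|1|0
R(2,0) f=1→J1  3|2|0
+link3  4|2|0
+link4  5|2|0
PS(4,0) f=2→J2  5|2|1
C(2,4) f=2→J2  5|2|2
+link5  6|2|2
P(5,2) f=1→J1  6|3|2
+link6  7|3|2
R(5,6) f=1→J1  7|4|2
P(6,2) f=1→J1  7|5|2
+link7  8|5|2
P(7,2) f=1→J1  8|6|2
P(7,3) f=1→J1  8|7|2
+link8  9|7|2
C(3,0) f=2→J2  9|7|3
C(8,7) f=2→J2  9|7|4
C(5,8) f=2→J2  9|7|5
M = 3(9−1)−2·7−5 = 24−14−5 = 5

M = 5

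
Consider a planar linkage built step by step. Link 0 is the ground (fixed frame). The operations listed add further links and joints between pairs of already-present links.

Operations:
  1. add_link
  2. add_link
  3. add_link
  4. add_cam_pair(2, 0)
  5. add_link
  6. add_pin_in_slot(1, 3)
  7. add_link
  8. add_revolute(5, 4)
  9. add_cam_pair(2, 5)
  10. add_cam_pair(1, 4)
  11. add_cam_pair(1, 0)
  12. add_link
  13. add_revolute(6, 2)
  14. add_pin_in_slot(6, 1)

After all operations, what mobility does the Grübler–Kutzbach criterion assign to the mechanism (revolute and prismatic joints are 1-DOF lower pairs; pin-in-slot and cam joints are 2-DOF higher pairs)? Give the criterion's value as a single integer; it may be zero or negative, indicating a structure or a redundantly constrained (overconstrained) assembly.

M = 8

(L,J1,J2)=(1,0,0); link0 fixed
link1: (2,0,0)
link2: (3,0,0)
link3: (4,0,0)
C 2-0 [J2]: (4,0,1)
link4: (5,0,1)
PS 1-3 [J2]: (5,0,2)
link5: (6,0,2)
R 5-4 [J1]: (6,1,2)
C 2-5 [J2]: (6,1,3)
C 1-4 [J2]: (6,1,4)
C 1-0 [J2]: (6,1,5)
link6: (7,1,5)
R 6-2 [J1]: (7,2,5)
PS 6-1 [J2]: (7,2,6)
Grübler: 3·6 − 2·2 − 6 = 8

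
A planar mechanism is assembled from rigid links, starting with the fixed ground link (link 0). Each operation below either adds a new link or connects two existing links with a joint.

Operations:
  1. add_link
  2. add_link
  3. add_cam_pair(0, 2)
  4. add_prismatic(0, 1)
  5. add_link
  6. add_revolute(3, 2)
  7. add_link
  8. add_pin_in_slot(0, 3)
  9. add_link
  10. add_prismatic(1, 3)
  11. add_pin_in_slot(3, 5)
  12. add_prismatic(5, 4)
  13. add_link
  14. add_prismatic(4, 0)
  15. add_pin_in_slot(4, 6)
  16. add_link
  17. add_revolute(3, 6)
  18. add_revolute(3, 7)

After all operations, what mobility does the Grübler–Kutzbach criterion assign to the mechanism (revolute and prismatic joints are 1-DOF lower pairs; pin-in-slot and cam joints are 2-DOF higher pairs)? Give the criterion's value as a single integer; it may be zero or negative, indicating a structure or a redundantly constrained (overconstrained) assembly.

(L,J1,J2)=(1,0,0); link0 fixed
link1: (2,0,0)
link2: (3,0,0)
C 0-2 [J2]: (3,0,1)
P 0-1 [J1]: (3,1,1)
link3: (4,1,1)
R 3-2 [J1]: (4,2,1)
link4: (5,2,1)
PS 0-3 [J2]: (5,2,2)
link5: (6,2,2)
P 1-3 [J1]: (6,3,2)
PS 3-5 [J2]: (6,3,3)
P 5-4 [J1]: (6,4,3)
link6: (7,4,3)
P 4-0 [J1]: (7,5,3)
PS 4-6 [J2]: (7,5,4)
link7: (8,5,4)
R 3-6 [J1]: (8,6,4)
R 3-7 [J1]: (8,7,4)
Grübler: 3·7 − 2·7 − 4 = 3

M = 3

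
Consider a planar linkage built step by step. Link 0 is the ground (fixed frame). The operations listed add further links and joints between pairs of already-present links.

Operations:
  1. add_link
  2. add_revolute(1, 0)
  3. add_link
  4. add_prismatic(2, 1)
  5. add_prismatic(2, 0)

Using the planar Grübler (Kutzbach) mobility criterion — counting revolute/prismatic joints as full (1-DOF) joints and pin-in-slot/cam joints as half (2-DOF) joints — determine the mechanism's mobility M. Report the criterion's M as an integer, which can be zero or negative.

[1;0;0] (link 0 is ground)
L+ [2;0;0]
R(1,0)∈J1 [2;1;0]
L+ [3;1;0]
P(2,1)∈J1 [3;2;0]
P(2,0)∈J1 [3;3;0]
mobility = 6 − 6 − 0 = 0

M = 0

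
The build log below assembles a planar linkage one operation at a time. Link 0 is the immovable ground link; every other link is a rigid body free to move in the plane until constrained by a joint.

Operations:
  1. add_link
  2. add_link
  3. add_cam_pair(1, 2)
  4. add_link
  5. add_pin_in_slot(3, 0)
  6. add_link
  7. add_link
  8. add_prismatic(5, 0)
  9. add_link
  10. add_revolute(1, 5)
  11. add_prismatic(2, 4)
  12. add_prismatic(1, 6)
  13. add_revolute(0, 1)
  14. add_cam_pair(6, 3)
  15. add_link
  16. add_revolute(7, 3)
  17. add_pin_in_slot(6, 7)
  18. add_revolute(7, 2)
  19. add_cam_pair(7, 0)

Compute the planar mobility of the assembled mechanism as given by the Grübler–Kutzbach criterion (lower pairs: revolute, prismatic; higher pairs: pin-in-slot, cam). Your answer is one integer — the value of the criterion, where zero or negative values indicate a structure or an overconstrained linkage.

ground; <1,0,0>
#1 <2,0,0>
#2 <3,0,0>
C:1↔2 J2 <3,0,1>
#3 <4,0,1>
PS:3↔0 J2 <4,0,2>
#4 <5,0,2>
#5 <6,0,2>
P:5↔0 J1 <6,1,2>
#6 <7,1,2>
R:1↔5 J1 <7,2,2>
P:2↔4 J1 <7,3,2>
P:1↔6 J1 <7,4,2>
R:0↔1 J1 <7,5,2>
C:6↔3 J2 <7,5,3>
#7 <8,5,3>
R:7↔3 J1 <8,6,3>
PS:6↔7 J2 <8,6,4>
R:7↔2 J1 <8,7,4>
C:7↔0 J2 <8,7,5>
3×7 − 2×7 − 1×5 = 2

M = 2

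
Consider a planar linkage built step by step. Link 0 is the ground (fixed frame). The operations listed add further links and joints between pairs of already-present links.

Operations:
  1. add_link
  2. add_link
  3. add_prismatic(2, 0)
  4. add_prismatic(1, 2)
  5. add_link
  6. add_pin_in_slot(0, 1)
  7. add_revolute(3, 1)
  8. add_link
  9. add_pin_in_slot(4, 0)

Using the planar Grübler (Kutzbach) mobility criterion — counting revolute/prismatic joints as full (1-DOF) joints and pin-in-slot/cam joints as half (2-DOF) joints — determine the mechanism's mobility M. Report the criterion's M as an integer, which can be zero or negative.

ground; <1,0,0>
#1 <2,0,0>
#2 <3,0,0>
P:2↔0 J1 <3,1,0>
P:1↔2 J1 <3,2,0>
#3 <4,2,0>
PS:0↔1 J2 <4,2,1>
R:3↔1 J1 <4,3,1>
#4 <5,3,1>
PS:4↔0 J2 <5,3,2>
3×4 − 2×3 − 1×2 = 4

M = 4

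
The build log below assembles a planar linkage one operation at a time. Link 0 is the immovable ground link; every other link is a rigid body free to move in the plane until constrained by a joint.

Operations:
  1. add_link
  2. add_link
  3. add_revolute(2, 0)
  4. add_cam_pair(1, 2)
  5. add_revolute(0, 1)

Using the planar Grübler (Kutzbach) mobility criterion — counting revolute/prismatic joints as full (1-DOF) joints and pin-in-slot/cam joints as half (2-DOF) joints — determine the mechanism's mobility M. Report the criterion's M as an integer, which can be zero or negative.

L=1 J1=0 J2=0
add link → L=2 J1=0 J2=0
add link → L=3 J1=0 J2=0
R@2,0 dof=1 J1 → L=3 J1=1 J2=0
C@1,2 dof=2 J2 → L=3 J1=1 J2=1
R@0,1 dof=1 J1 → L=3 J1=2 J2=1
M=3(L−1)−2J1−J2=3·2−2·2−1=1

M = 1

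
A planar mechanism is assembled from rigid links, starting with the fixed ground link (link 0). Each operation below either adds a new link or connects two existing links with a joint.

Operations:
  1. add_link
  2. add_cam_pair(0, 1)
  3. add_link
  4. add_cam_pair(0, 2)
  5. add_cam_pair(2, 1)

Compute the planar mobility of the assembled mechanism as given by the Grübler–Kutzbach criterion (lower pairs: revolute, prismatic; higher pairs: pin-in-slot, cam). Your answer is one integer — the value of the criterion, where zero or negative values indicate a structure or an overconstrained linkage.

ground; <1,0,0>
#1 <2,0,0>
C:0↔1 J2 <2,0,1>
#2 <3,0,1>
C:0↔2 J2 <3,0,2>
C:2↔1 J2 <3,0,3>
3×2 − 2×0 − 1×3 = 3

M = 3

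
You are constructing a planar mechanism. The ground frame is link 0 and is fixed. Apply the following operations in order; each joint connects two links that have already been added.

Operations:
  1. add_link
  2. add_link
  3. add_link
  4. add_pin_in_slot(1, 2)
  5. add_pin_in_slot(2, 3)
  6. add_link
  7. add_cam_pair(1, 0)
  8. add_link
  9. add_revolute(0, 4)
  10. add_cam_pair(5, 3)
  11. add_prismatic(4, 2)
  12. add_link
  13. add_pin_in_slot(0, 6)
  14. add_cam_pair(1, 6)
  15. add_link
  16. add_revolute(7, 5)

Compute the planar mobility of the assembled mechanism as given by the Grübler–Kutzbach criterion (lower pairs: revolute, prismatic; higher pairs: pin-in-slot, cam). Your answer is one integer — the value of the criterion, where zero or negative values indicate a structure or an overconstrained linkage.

M = 9

L=1 J1=0 J2=0
add link → L=2 J1=0 J2=0
add link → L=3 J1=0 J2=0
add link → L=4 J1=0 J2=0
PS@1,2 dof=2 J2 → L=4 J1=0 J2=1
PS@2,3 dof=2 J2 → L=4 J1=0 J2=2
add link → L=5 J1=0 J2=2
C@1,0 dof=2 J2 → L=5 J1=0 J2=3
add link → L=6 J1=0 J2=3
R@0,4 dof=1 J1 → L=6 J1=1 J2=3
C@5,3 dof=2 J2 → L=6 J1=1 J2=4
P@4,2 dof=1 J1 → L=6 J1=2 J2=4
add link → L=7 J1=2 J2=4
PS@0,6 dof=2 J2 → L=7 J1=2 J2=5
C@1,6 dof=2 J2 → L=7 J1=2 J2=6
add link → L=8 J1=2 J2=6
R@7,5 dof=1 J1 → L=8 J1=3 J2=6
M=3(L−1)−2J1−J2=3·7−2·3−6=9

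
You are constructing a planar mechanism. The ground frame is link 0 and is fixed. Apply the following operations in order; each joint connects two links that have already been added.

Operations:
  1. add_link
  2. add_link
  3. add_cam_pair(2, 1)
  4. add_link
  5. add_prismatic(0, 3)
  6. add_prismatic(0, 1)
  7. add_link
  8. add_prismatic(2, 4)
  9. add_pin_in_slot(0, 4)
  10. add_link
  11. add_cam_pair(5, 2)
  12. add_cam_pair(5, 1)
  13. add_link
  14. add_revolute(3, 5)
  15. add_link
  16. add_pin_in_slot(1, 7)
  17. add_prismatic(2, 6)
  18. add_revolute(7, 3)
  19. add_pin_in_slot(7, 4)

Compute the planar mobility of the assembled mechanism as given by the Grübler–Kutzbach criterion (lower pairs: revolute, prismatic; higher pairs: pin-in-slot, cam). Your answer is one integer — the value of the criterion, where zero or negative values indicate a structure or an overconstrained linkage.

link 0 = ground. State L|J1|J2 = 1|0|0
+link1  2|0|0
+link2  3|0|0
C(2,1) f=2→J2  3|0|1
+link3  4|0|1
P(0,3) f=1→J1  4|1|1
P(0,1) f=1→J1  4|2|1
+link4  5|2|1
P(2,4) f=1→J1  5|3|1
PS(0,4) f=2→J2  5|3|2
+link5  6|3|2
C(5,2) f=2→J2  6|3|3
C(5,1) f=2→J2  6|3|4
+link6  7|3|4
R(3,5) f=1→J1  7|4|4
+link7  8|4|4
PS(1,7) f=2→J2  8|4|5
P(2,6) f=1→J1  8|5|5
R(7,3) f=1→J1  8|6|5
PS(7,4) f=2→J2  8|6|6
M = 3(8−1)−2·6−6 = 21−12−6 = 3

M = 3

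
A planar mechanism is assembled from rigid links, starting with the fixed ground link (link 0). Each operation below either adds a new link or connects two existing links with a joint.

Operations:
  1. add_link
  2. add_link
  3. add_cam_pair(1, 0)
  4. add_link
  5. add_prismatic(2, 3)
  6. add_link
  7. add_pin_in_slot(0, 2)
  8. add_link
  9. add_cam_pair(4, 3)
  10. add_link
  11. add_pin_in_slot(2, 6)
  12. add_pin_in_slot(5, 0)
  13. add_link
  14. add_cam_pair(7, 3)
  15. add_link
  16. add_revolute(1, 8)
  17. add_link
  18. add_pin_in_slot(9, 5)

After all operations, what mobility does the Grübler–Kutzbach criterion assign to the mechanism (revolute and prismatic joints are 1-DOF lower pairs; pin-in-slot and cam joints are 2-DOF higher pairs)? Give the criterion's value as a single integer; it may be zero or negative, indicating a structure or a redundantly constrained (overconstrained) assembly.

L=1 J1=0 J2=0
add link → L=2 J1=0 J2=0
add link → L=3 J1=0 J2=0
C@1,0 dof=2 J2 → L=3 J1=0 J2=1
add link → L=4 J1=0 J2=1
P@2,3 dof=1 J1 → L=4 J1=1 J2=1
add link → L=5 J1=1 J2=1
PS@0,2 dof=2 J2 → L=5 J1=1 J2=2
add link → L=6 J1=1 J2=2
C@4,3 dof=2 J2 → L=6 J1=1 J2=3
add link → L=7 J1=1 J2=3
PS@2,6 dof=2 J2 → L=7 J1=1 J2=4
PS@5,0 dof=2 J2 → L=7 J1=1 J2=5
add link → L=8 J1=1 J2=5
C@7,3 dof=2 J2 → L=8 J1=1 J2=6
add link → L=9 J1=1 J2=6
R@1,8 dof=1 J1 → L=9 J1=2 J2=6
add link → L=10 J1=2 J2=6
PS@9,5 dof=2 J2 → L=10 J1=2 J2=7
M=3(L−1)−2J1−J2=3·9−2·2−7=16

M = 16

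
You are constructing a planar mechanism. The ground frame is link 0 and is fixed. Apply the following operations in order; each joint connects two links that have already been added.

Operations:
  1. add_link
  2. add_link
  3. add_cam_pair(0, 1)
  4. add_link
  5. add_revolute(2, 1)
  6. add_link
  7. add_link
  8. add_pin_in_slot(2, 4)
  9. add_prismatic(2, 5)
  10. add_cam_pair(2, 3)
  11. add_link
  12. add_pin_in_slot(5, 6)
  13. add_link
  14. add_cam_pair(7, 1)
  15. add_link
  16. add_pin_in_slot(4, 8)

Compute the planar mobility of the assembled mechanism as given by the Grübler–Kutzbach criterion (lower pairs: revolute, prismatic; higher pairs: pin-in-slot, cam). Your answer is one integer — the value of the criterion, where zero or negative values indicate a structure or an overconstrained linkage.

M = 14

ground; <1,0,0>
#1 <2,0,0>
#2 <3,0,0>
C:0↔1 J2 <3,0,1>
#3 <4,0,1>
R:2↔1 J1 <4,1,1>
#4 <5,1,1>
#5 <6,1,1>
PS:2↔4 J2 <6,1,2>
P:2↔5 J1 <6,2,2>
C:2↔3 J2 <6,2,3>
#6 <7,2,3>
PS:5↔6 J2 <7,2,4>
#7 <8,2,4>
C:7↔1 J2 <8,2,5>
#8 <9,2,5>
PS:4↔8 J2 <9,2,6>
3×8 − 2×2 − 1×6 = 14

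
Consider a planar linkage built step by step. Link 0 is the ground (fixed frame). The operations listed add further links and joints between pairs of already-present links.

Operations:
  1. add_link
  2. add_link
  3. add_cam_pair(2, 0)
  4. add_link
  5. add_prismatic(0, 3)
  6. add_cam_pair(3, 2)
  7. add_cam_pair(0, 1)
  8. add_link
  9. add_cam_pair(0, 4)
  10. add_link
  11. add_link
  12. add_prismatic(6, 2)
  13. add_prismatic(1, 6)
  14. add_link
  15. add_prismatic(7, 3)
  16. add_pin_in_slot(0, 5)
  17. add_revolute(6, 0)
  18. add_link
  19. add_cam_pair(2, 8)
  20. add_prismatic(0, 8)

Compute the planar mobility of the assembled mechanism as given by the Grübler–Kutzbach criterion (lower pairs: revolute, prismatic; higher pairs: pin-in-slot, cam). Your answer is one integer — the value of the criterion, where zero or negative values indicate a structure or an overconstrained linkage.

(L,J1,J2)=(1,0,0); link0 fixed
link1: (2,0,0)
link2: (3,0,0)
C 2-0 [J2]: (3,0,1)
link3: (4,0,1)
P 0-3 [J1]: (4,1,1)
C 3-2 [J2]: (4,1,2)
C 0-1 [J2]: (4,1,3)
link4: (5,1,3)
C 0-4 [J2]: (5,1,4)
link5: (6,1,4)
link6: (7,1,4)
P 6-2 [J1]: (7,2,4)
P 1-6 [J1]: (7,3,4)
link7: (8,3,4)
P 7-3 [J1]: (8,4,4)
PS 0-5 [J2]: (8,4,5)
R 6-0 [J1]: (8,5,5)
link8: (9,5,5)
C 2-8 [J2]: (9,5,6)
P 0-8 [J1]: (9,6,6)
Grübler: 3·8 − 2·6 − 6 = 6

M = 6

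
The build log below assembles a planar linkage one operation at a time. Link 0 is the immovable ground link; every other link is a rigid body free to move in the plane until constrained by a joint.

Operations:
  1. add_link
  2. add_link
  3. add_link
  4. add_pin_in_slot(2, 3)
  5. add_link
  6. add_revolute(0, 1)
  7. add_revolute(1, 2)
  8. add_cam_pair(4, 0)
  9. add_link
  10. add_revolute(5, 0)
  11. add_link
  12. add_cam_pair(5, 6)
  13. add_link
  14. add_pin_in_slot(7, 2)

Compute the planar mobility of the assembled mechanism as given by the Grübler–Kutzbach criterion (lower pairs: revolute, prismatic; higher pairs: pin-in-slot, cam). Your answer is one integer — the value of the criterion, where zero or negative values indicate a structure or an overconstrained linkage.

ground; <1,0,0>
#1 <2,0,0>
#2 <3,0,0>
#3 <4,0,0>
PS:2↔3 J2 <4,0,1>
#4 <5,0,1>
R:0↔1 J1 <5,1,1>
R:1↔2 J1 <5,2,1>
C:4↔0 J2 <5,2,2>
#5 <6,2,2>
R:5↔0 J1 <6,3,2>
#6 <7,3,2>
C:5↔6 J2 <7,3,3>
#7 <8,3,3>
PS:7↔2 J2 <8,3,4>
3×7 − 2×3 − 1×4 = 11

M = 11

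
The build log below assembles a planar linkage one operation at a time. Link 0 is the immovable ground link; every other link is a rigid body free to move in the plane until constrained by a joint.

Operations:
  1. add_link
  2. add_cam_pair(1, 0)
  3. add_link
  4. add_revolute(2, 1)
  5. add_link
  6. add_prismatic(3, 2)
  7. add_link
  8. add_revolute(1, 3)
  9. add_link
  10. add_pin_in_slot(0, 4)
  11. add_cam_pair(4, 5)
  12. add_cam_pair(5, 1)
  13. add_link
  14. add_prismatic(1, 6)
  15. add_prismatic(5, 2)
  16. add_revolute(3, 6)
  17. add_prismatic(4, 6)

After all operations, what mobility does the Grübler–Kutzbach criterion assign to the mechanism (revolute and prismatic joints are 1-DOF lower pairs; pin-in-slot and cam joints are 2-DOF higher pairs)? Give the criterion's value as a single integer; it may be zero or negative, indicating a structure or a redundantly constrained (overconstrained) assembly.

L=1 J1=0 J2=0
add link → L=2 J1=0 J2=0
C@1,0 dof=2 J2 → L=2 J1=0 J2=1
add link → L=3 J1=0 J2=1
R@2,1 dof=1 J1 → L=3 J1=1 J2=1
add link → L=4 J1=1 J2=1
P@3,2 dof=1 J1 → L=4 J1=2 J2=1
add link → L=5 J1=2 J2=1
R@1,3 dof=1 J1 → L=5 J1=3 J2=1
add link → L=6 J1=3 J2=1
PS@0,4 dof=2 J2 → L=6 J1=3 J2=2
C@4,5 dof=2 J2 → L=6 J1=3 J2=3
C@5,1 dof=2 J2 → L=6 J1=3 J2=4
add link → L=7 J1=3 J2=4
P@1,6 dof=1 J1 → L=7 J1=4 J2=4
P@5,2 dof=1 J1 → L=7 J1=5 J2=4
R@3,6 dof=1 J1 → L=7 J1=6 J2=4
P@4,6 dof=1 J1 → L=7 J1=7 J2=4
M=3(L−1)−2J1−J2=3·6−2·7−4=0

M = 0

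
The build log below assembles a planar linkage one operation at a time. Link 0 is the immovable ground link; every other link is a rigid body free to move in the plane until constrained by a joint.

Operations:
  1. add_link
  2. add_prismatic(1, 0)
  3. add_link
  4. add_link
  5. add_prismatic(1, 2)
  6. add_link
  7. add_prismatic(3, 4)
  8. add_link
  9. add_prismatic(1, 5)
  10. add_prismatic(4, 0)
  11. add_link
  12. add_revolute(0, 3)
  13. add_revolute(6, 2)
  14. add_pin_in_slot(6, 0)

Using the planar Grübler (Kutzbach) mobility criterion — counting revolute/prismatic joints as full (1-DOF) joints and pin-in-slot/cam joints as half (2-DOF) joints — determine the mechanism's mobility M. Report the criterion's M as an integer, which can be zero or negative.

[1;0;0] (link 0 is ground)
L+ [2;0;0]
P(1,0)∈J1 [2;1;0]
L+ [3;1;0]
L+ [4;1;0]
P(1,2)∈J1 [4;2;0]
L+ [5;2;0]
P(3,4)∈J1 [5;3;0]
L+ [6;3;0]
P(1,5)∈J1 [6;4;0]
P(4,0)∈J1 [6;5;0]
L+ [7;5;0]
R(0,3)∈J1 [7;6;0]
R(6,2)∈J1 [7;7;0]
PS(6,0)∈J2 [7;7;1]
mobility = 18 − 14 − 1 = 3

M = 3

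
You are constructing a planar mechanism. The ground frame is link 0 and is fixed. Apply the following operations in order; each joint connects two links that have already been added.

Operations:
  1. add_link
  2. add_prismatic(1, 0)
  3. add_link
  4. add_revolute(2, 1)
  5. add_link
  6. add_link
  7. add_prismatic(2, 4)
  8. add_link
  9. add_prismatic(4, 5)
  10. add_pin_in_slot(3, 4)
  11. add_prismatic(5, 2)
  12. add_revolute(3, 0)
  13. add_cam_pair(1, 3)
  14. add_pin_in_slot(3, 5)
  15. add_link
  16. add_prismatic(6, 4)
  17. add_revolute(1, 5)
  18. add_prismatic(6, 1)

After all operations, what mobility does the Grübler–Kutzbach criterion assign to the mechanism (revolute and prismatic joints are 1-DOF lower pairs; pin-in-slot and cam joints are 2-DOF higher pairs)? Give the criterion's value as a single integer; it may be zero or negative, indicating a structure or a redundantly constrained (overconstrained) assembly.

(L,J1,J2)=(1,0,0); link0 fixed
link1: (2,0,0)
P 1-0 [J1]: (2,1,0)
link2: (3,1,0)
R 2-1 [J1]: (3,2,0)
link3: (4,2,0)
link4: (5,2,0)
P 2-4 [J1]: (5,3,0)
link5: (6,3,0)
P 4-5 [J1]: (6,4,0)
PS 3-4 [J2]: (6,4,1)
P 5-2 [J1]: (6,5,1)
R 3-0 [J1]: (6,6,1)
C 1-3 [J2]: (6,6,2)
PS 3-5 [J2]: (6,6,3)
link6: (7,6,3)
P 6-4 [J1]: (7,7,3)
R 1-5 [J1]: (7,8,3)
P 6-1 [J1]: (7,9,3)
Grübler: 3·6 − 2·9 − 3 = -3

M = -3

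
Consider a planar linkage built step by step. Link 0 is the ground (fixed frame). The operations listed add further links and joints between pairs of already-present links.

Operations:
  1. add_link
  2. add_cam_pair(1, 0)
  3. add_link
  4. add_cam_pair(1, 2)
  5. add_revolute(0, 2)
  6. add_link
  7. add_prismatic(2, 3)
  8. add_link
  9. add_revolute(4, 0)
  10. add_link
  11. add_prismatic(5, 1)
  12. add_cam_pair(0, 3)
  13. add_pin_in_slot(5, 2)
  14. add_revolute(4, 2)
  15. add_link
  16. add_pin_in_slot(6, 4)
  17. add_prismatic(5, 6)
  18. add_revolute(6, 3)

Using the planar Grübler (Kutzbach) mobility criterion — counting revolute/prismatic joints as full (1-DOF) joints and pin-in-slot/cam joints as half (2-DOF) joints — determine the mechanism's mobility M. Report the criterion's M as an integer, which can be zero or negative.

M = -1

[1;0;0] (link 0 is ground)
L+ [2;0;0]
C(1,0)∈J2 [2;0;1]
L+ [3;0;1]
C(1,2)∈J2 [3;0;2]
R(0,2)∈J1 [3;1;2]
L+ [4;1;2]
P(2,3)∈J1 [4;2;2]
L+ [5;2;2]
R(4,0)∈J1 [5;3;2]
L+ [6;3;2]
P(5,1)∈J1 [6;4;2]
C(0,3)∈J2 [6;4;3]
PS(5,2)∈J2 [6;4;4]
R(4,2)∈J1 [6;5;4]
L+ [7;5;4]
PS(6,4)∈J2 [7;5;5]
P(5,6)∈J1 [7;6;5]
R(6,3)∈J1 [7;7;5]
mobility = 18 − 14 − 5 = -1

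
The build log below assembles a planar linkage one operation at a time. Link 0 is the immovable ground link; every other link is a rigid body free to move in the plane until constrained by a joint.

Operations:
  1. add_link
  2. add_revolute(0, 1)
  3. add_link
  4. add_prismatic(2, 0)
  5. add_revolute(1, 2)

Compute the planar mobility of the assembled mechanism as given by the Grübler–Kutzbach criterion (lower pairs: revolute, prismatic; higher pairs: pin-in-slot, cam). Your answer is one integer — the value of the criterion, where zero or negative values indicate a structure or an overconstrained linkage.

L=1 J1=0 J2=0
add link → L=2 J1=0 J2=0
R@0,1 dof=1 J1 → L=2 J1=1 J2=0
add link → L=3 J1=1 J2=0
P@2,0 dof=1 J1 → L=3 J1=2 J2=0
R@1,2 dof=1 J1 → L=3 J1=3 J2=0
M=3(L−1)−2J1−J2=3·2−2·3−0=0

M = 0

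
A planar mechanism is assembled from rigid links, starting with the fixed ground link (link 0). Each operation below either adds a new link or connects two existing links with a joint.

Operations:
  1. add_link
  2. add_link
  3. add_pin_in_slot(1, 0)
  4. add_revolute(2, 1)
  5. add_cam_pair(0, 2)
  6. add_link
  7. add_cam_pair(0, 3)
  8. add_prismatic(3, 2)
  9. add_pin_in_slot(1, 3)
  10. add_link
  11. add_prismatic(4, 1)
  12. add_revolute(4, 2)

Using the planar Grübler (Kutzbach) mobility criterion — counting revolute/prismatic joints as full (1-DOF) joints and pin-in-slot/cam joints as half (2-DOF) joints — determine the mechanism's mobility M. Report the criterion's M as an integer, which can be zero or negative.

(L,J1,J2)=(1,0,0); link0 fixed
link1: (2,0,0)
link2: (3,0,0)
PS 1-0 [J2]: (3,0,1)
R 2-1 [J1]: (3,1,1)
C 0-2 [J2]: (3,1,2)
link3: (4,1,2)
C 0-3 [J2]: (4,1,3)
P 3-2 [J1]: (4,2,3)
PS 1-3 [J2]: (4,2,4)
link4: (5,2,4)
P 4-1 [J1]: (5,3,4)
R 4-2 [J1]: (5,4,4)
Grübler: 3·4 − 2·4 − 4 = 0

M = 0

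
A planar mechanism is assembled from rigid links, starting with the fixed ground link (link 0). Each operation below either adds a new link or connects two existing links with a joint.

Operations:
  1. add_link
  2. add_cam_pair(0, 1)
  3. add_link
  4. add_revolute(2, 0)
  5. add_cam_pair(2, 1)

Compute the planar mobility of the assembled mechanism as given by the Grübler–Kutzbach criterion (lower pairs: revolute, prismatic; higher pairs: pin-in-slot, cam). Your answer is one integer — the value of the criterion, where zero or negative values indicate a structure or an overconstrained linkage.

[1;0;0] (link 0 is ground)
L+ [2;0;0]
C(0,1)∈J2 [2;0;1]
L+ [3;0;1]
R(2,0)∈J1 [3;1;1]
C(2,1)∈J2 [3;1;2]
mobility = 6 − 2 − 2 = 2

M = 2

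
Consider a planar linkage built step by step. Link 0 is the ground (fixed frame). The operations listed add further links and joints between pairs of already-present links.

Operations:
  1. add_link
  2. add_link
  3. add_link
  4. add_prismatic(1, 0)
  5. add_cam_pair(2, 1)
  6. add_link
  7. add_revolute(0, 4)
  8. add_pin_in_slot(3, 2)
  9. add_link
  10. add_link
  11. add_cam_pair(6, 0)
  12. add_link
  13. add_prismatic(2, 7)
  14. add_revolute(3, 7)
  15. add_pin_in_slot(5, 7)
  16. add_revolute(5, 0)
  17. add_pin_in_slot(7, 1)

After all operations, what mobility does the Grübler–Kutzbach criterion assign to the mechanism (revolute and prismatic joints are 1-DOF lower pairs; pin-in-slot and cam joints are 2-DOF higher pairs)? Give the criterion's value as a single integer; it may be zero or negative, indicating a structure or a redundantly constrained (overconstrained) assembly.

[1;0;0] (link 0 is ground)
L+ [2;0;0]
L+ [3;0;0]
L+ [4;0;0]
P(1,0)∈J1 [4;1;0]
C(2,1)∈J2 [4;1;1]
L+ [5;1;1]
R(0,4)∈J1 [5;2;1]
PS(3,2)∈J2 [5;2;2]
L+ [6;2;2]
L+ [7;2;2]
C(6,0)∈J2 [7;2;3]
L+ [8;2;3]
P(2,7)∈J1 [8;3;3]
R(3,7)∈J1 [8;4;3]
PS(5,7)∈J2 [8;4;4]
R(5,0)∈J1 [8;5;4]
PS(7,1)∈J2 [8;5;5]
mobility = 21 − 10 − 5 = 6

M = 6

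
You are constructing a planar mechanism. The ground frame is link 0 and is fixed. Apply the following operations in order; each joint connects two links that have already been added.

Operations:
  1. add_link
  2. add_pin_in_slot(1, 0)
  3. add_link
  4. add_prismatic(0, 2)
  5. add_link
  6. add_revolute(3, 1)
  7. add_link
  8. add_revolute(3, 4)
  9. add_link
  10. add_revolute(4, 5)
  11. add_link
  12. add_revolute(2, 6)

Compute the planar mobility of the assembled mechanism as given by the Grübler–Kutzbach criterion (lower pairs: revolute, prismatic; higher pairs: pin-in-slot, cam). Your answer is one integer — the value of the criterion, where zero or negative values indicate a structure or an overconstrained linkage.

link 0 = ground. State L|J1|J2 = 1|0|0
+link1  2|0|0
PS(1,0) f=2→J2  2|0|1
+link2  3|0|1
P(0,2) f=1→J1  3|1|1
+link3  4|1|1
R(3,1) f=1→J1  4|2|1
+link4  5|2|1
R(3,4) f=1→J1  5|3|1
+link5  6|3|1
R(4,5) f=1→J1  6|4|1
+link6  7|4|1
R(2,6) f=1→J1  7|5|1
M = 3(7−1)−2·5−1 = 18−10−1 = 7

M = 7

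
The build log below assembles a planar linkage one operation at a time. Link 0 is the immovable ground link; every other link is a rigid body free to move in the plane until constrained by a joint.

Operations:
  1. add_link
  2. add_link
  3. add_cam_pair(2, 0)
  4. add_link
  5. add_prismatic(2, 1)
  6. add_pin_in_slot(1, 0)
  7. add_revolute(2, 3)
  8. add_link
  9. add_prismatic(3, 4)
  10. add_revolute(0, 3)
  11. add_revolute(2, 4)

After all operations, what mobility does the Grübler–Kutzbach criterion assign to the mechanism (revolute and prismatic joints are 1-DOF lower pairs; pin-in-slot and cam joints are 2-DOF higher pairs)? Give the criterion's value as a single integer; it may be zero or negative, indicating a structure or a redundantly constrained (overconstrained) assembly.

ground; <1,0,0>
#1 <2,0,0>
#2 <3,0,0>
C:2↔0 J2 <3,0,1>
#3 <4,0,1>
P:2↔1 J1 <4,1,1>
PS:1↔0 J2 <4,1,2>
R:2↔3 J1 <4,2,2>
#4 <5,2,2>
P:3↔4 J1 <5,3,2>
R:0↔3 J1 <5,4,2>
R:2↔4 J1 <5,5,2>
3×4 − 2×5 − 1×2 = 0

M = 0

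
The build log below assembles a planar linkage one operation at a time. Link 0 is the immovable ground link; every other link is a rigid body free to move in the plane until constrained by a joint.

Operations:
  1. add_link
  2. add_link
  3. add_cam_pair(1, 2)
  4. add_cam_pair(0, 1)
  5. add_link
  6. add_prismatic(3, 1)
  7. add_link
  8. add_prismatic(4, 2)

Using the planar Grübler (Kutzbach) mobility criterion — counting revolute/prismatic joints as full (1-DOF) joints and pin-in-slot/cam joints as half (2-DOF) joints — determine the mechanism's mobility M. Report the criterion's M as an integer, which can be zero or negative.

L=1 J1=0 J2=0
add link → L=2 J1=0 J2=0
add link → L=3 J1=0 J2=0
C@1,2 dof=2 J2 → L=3 J1=0 J2=1
C@0,1 dof=2 J2 → L=3 J1=0 J2=2
add link → L=4 J1=0 J2=2
P@3,1 dof=1 J1 → L=4 J1=1 J2=2
add link → L=5 J1=1 J2=2
P@4,2 dof=1 J1 → L=5 J1=2 J2=2
M=3(L−1)−2J1−J2=3·4−2·2−2=6

M = 6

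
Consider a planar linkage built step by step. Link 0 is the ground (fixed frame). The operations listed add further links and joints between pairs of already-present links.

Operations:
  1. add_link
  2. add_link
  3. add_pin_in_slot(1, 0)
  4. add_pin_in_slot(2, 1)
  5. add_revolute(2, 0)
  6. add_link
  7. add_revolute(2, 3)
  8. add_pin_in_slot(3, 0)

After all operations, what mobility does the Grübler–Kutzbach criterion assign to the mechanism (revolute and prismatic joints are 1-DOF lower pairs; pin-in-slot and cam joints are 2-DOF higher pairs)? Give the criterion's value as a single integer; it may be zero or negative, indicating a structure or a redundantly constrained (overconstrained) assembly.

[1;0;0] (link 0 is ground)
L+ [2;0;0]
L+ [3;0;0]
PS(1,0)∈J2 [3;0;1]
PS(2,1)∈J2 [3;0;2]
R(2,0)∈J1 [3;1;2]
L+ [4;1;2]
R(2,3)∈J1 [4;2;2]
PS(3,0)∈J2 [4;2;3]
mobility = 9 − 4 − 3 = 2

M = 2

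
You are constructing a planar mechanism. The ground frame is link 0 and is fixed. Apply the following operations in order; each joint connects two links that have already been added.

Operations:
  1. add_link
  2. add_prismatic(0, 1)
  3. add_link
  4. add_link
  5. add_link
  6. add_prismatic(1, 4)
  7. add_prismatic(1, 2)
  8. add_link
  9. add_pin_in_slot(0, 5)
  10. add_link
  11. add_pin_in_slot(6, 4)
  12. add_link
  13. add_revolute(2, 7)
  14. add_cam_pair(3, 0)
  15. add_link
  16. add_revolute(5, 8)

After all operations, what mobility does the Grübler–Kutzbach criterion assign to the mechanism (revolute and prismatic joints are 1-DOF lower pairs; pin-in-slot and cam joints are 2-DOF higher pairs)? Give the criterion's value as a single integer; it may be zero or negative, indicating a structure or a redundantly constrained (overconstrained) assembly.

link 0 = ground. State L|J1|J2 = 1|0|0
+link1  2|0|0
P(0,1) f=1→J1  2|1|0
+link2  3|1|0
+link3  4|1|0
+link4  5|1|0
P(1,4) f=1→J1  5|2|0
P(1,2) f=1→J1  5|3|0
+link5  6|3|0
PS(0,5) f=2→J2  6|3|1
+link6  7|3|1
PS(6,4) f=2→J2  7|3|2
+link7  8|3|2
R(2,7) f=1→J1  8|4|2
C(3,0) f=2→J2  8|4|3
+link8  9|4|3
R(5,8) f=1→J1  9|5|3
M = 3(9−1)−2·5−3 = 24−10−3 = 11

M = 11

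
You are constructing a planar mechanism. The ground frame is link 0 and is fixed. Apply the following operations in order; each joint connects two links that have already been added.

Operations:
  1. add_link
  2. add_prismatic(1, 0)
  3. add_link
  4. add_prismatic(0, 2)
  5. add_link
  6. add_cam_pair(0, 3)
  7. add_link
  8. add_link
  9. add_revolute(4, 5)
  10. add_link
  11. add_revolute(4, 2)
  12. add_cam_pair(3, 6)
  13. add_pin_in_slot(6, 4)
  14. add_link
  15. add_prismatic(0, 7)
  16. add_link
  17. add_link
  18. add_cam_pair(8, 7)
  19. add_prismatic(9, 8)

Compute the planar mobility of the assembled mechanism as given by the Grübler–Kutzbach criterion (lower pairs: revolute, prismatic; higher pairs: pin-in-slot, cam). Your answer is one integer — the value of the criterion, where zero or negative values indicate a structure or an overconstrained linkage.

M = 11

[1;0;0] (link 0 is ground)
L+ [2;0;0]
P(1,0)∈J1 [2;1;0]
L+ [3;1;0]
P(0,2)∈J1 [3;2;0]
L+ [4;2;0]
C(0,3)∈J2 [4;2;1]
L+ [5;2;1]
L+ [6;2;1]
R(4,5)∈J1 [6;3;1]
L+ [7;3;1]
R(4,2)∈J1 [7;4;1]
C(3,6)∈J2 [7;4;2]
PS(6,4)∈J2 [7;4;3]
L+ [8;4;3]
P(0,7)∈J1 [8;5;3]
L+ [9;5;3]
L+ [10;5;3]
C(8,7)∈J2 [10;5;4]
P(9,8)∈J1 [10;6;4]
mobility = 27 − 12 − 4 = 11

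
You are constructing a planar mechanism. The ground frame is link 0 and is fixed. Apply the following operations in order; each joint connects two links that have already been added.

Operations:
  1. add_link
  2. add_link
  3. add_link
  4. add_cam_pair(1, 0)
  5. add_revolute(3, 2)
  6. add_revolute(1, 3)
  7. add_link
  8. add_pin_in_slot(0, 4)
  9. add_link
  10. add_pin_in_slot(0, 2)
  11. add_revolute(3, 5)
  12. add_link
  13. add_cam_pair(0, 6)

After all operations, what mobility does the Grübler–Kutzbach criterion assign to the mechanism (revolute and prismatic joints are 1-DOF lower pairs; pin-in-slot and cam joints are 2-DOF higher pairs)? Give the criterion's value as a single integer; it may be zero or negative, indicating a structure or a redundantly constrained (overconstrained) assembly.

M = 8

ground; <1,0,0>
#1 <2,0,0>
#2 <3,0,0>
#3 <4,0,0>
C:1↔0 J2 <4,0,1>
R:3↔2 J1 <4,1,1>
R:1↔3 J1 <4,2,1>
#4 <5,2,1>
PS:0↔4 J2 <5,2,2>
#5 <6,2,2>
PS:0↔2 J2 <6,2,3>
R:3↔5 J1 <6,3,3>
#6 <7,3,3>
C:0↔6 J2 <7,3,4>
3×6 − 2×3 − 1×4 = 8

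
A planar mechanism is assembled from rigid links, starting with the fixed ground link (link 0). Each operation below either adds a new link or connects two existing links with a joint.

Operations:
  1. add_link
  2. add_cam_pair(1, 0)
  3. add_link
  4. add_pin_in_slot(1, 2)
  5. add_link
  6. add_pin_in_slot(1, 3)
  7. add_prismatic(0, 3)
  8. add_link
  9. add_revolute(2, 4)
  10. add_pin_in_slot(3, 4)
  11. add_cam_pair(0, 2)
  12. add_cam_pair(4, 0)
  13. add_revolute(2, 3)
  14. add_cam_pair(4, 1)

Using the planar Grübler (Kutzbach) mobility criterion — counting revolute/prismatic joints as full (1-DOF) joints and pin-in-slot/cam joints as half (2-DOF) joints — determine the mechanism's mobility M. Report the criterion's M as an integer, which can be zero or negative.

ground; <1,0,0>
#1 <2,0,0>
C:1↔0 J2 <2,0,1>
#2 <3,0,1>
PS:1↔2 J2 <3,0,2>
#3 <4,0,2>
PS:1↔3 J2 <4,0,3>
P:0↔3 J1 <4,1,3>
#4 <5,1,3>
R:2↔4 J1 <5,2,3>
PS:3↔4 J2 <5,2,4>
C:0↔2 J2 <5,2,5>
C:4↔0 J2 <5,2,6>
R:2↔3 J1 <5,3,6>
C:4↔1 J2 <5,3,7>
3×4 − 2×3 − 1×7 = -1

M = -1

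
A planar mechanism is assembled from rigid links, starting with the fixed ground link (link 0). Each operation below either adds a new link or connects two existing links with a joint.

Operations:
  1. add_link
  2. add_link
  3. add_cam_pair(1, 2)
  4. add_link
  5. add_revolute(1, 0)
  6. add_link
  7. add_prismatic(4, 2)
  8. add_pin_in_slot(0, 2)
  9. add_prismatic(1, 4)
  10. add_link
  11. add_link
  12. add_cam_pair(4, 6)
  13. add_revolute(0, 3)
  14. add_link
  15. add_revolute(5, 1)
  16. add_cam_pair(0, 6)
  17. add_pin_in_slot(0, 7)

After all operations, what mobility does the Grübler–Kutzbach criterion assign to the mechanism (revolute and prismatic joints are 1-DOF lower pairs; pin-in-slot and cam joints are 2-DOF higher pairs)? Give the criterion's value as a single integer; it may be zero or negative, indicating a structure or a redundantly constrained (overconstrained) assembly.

M = 6

link 0 = ground. State L|J1|J2 = 1|0|0
+link1  2|0|0
+link2  3|0|0
C(1,2) f=2→J2  3|0|1
+link3  4|0|1
R(1,0) f=1→J1  4|1|1
+link4  5|1|1
P(4,2) f=1→J1  5|2|1
PS(0,2) f=2→J2  5|2|2
P(1,4) f=1→J1  5|3|2
+link5  6|3|2
+link6  7|3|2
C(4,6) f=2→J2  7|3|3
R(0,3) f=1→J1  7|4|3
+link7  8|4|3
R(5,1) f=1→J1  8|5|3
C(0,6) f=2→J2  8|5|4
PS(0,7) f=2→J2  8|5|5
M = 3(8−1)−2·5−5 = 21−10−5 = 6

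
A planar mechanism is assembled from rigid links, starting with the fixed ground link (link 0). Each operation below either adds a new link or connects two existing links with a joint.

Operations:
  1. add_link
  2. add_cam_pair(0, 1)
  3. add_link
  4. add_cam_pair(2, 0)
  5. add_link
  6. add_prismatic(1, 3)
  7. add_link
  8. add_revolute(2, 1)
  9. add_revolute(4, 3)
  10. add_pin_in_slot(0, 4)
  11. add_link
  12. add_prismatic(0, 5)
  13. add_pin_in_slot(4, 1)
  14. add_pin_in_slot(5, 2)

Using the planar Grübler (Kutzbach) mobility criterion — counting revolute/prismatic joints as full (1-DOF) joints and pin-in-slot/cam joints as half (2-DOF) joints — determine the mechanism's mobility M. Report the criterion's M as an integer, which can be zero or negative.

link 0 = ground. State L|J1|J2 = 1|0|0
+link1  2|0|0
C(0,1) f=2→J2  2|0|1
+link2  3|0|1
C(2,0) f=2→J2  3|0|2
+link3  4|0|2
P(1,3) f=1→J1  4|1|2
+link4  5|1|2
R(2,1) f=1→J1  5|2|2
R(4,3) f=1→J1  5|3|2
PS(0,4) f=2→J2  5|3|3
+link5  6|3|3
P(0,5) f=1→J1  6|4|3
PS(4,1) f=2→J2  6|4|4
PS(5,2) f=2→J2  6|4|5
M = 3(6−1)−2·4−5 = 15−8−5 = 2

M = 2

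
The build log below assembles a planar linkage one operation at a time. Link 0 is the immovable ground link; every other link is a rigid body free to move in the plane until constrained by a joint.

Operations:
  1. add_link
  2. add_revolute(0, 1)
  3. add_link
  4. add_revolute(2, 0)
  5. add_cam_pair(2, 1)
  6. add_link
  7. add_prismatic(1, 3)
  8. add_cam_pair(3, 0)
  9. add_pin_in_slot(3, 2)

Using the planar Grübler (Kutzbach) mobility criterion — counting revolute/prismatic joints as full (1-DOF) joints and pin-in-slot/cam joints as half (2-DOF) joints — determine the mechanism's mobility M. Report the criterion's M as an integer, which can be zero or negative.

M = 0

L=1 J1=0 J2=0
add link → L=2 J1=0 J2=0
R@0,1 dof=1 J1 → L=2 J1=1 J2=0
add link → L=3 J1=1 J2=0
R@2,0 dof=1 J1 → L=3 J1=2 J2=0
C@2,1 dof=2 J2 → L=3 J1=2 J2=1
add link → L=4 J1=2 J2=1
P@1,3 dof=1 J1 → L=4 J1=3 J2=1
C@3,0 dof=2 J2 → L=4 J1=3 J2=2
PS@3,2 dof=2 J2 → L=4 J1=3 J2=3
M=3(L−1)−2J1−J2=3·3−2·3−3=0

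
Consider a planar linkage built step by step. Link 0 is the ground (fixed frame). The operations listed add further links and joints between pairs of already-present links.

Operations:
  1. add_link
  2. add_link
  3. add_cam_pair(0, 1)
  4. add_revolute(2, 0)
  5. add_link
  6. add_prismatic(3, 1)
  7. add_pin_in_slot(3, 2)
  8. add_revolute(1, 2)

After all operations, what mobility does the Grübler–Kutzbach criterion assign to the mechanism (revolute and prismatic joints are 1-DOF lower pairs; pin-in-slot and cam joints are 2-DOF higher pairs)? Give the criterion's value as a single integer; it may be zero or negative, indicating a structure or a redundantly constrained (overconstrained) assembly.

M = 1

link 0 = ground. State L|J1|J2 = 1|0|0
+link1  2|0|0
+link2  3|0|0
C(0,1) f=2→J2  3|0|1
R(2,0) f=1→J1  3|1|1
+link3  4|1|1
P(3,1) f=1→J1  4|2|1
PS(3,2) f=2→J2  4|2|2
R(1,2) f=1→J1  4|3|2
M = 3(4−1)−2·3−2 = 9−6−2 = 1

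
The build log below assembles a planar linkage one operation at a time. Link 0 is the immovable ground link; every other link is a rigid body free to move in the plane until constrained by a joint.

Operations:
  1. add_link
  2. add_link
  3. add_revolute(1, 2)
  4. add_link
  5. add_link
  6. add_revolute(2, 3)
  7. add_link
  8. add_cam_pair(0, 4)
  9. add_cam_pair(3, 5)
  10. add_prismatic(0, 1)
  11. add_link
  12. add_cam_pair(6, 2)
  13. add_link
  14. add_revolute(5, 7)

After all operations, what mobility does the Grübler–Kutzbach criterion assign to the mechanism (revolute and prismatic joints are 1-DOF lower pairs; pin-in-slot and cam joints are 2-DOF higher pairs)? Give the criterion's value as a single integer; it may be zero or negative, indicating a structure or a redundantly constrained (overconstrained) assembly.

L=1 J1=0 J2=0
add link → L=2 J1=0 J2=0
add link → L=3 J1=0 J2=0
R@1,2 dof=1 J1 → L=3 J1=1 J2=0
add link → L=4 J1=1 J2=0
add link → L=5 J1=1 J2=0
R@2,3 dof=1 J1 → L=5 J1=2 J2=0
add link → L=6 J1=2 J2=0
C@0,4 dof=2 J2 → L=6 J1=2 J2=1
C@3,5 dof=2 J2 → L=6 J1=2 J2=2
P@0,1 dof=1 J1 → L=6 J1=3 J2=2
add link → L=7 J1=3 J2=2
C@6,2 dof=2 J2 → L=7 J1=3 J2=3
add link → L=8 J1=3 J2=3
R@5,7 dof=1 J1 → L=8 J1=4 J2=3
M=3(L−1)−2J1−J2=3·7−2·4−3=10

M = 10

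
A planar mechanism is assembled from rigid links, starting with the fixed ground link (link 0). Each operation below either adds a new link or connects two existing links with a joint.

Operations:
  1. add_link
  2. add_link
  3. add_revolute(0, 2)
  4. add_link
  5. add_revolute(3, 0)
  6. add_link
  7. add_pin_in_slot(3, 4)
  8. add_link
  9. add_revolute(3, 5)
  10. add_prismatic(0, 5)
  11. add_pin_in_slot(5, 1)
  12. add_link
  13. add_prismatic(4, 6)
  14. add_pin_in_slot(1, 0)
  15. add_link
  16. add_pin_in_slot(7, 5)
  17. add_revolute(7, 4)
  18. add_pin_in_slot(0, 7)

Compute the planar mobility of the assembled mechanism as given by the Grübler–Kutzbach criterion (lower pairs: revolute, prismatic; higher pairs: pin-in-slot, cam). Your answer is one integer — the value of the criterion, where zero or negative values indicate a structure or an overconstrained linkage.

M = 4

[1;0;0] (link 0 is ground)
L+ [2;0;0]
L+ [3;0;0]
R(0,2)∈J1 [3;1;0]
L+ [4;1;0]
R(3,0)∈J1 [4;2;0]
L+ [5;2;0]
PS(3,4)∈J2 [5;2;1]
L+ [6;2;1]
R(3,5)∈J1 [6;3;1]
P(0,5)∈J1 [6;4;1]
PS(5,1)∈J2 [6;4;2]
L+ [7;4;2]
P(4,6)∈J1 [7;5;2]
PS(1,0)∈J2 [7;5;3]
L+ [8;5;3]
PS(7,5)∈J2 [8;5;4]
R(7,4)∈J1 [8;6;4]
PS(0,7)∈J2 [8;6;5]
mobility = 21 − 12 − 5 = 4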